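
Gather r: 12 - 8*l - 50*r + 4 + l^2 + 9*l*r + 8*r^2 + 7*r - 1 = l^2 - 8*l + 8*r^2 + r*(9*l - 43) + 15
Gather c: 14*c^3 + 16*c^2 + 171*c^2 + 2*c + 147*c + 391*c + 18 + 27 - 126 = 14*c^3 + 187*c^2 + 540*c - 81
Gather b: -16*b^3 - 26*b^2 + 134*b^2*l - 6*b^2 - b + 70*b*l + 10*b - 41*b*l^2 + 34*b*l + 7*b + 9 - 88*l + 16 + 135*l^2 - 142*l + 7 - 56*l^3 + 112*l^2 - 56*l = -16*b^3 + b^2*(134*l - 32) + b*(-41*l^2 + 104*l + 16) - 56*l^3 + 247*l^2 - 286*l + 32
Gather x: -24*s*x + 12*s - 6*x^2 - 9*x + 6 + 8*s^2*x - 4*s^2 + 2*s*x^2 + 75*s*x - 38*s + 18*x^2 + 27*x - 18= -4*s^2 - 26*s + x^2*(2*s + 12) + x*(8*s^2 + 51*s + 18) - 12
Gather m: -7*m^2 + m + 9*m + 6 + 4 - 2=-7*m^2 + 10*m + 8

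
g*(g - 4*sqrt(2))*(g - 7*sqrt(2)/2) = g^3 - 15*sqrt(2)*g^2/2 + 28*g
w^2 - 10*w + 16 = (w - 8)*(w - 2)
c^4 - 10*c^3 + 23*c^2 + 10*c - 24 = (c - 6)*(c - 4)*(c - 1)*(c + 1)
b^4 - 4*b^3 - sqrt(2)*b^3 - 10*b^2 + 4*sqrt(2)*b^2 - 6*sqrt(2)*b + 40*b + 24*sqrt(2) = (b - 4)*(b - 3*sqrt(2))*(b + sqrt(2))^2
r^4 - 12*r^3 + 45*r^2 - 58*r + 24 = (r - 6)*(r - 4)*(r - 1)^2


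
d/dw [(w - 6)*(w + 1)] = 2*w - 5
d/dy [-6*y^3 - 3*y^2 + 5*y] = -18*y^2 - 6*y + 5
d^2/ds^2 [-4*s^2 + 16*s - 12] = -8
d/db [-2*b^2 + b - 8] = 1 - 4*b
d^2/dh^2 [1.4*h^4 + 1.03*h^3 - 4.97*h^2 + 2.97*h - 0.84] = 16.8*h^2 + 6.18*h - 9.94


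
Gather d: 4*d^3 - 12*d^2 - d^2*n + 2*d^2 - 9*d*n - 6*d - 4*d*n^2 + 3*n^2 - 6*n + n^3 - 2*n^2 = 4*d^3 + d^2*(-n - 10) + d*(-4*n^2 - 9*n - 6) + n^3 + n^2 - 6*n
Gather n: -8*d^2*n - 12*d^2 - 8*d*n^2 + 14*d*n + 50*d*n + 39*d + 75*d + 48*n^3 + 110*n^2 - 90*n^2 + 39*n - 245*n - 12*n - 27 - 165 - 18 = -12*d^2 + 114*d + 48*n^3 + n^2*(20 - 8*d) + n*(-8*d^2 + 64*d - 218) - 210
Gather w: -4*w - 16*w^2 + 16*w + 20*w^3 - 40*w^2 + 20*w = 20*w^3 - 56*w^2 + 32*w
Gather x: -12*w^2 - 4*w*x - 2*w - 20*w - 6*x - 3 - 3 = -12*w^2 - 22*w + x*(-4*w - 6) - 6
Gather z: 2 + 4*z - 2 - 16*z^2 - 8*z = -16*z^2 - 4*z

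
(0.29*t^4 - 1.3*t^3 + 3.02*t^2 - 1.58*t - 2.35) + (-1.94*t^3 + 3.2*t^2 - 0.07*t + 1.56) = 0.29*t^4 - 3.24*t^3 + 6.22*t^2 - 1.65*t - 0.79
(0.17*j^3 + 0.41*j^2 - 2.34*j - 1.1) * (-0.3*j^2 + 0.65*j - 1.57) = -0.051*j^5 - 0.0125*j^4 + 0.7016*j^3 - 1.8347*j^2 + 2.9588*j + 1.727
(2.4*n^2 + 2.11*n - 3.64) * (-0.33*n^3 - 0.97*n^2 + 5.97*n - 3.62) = -0.792*n^5 - 3.0243*n^4 + 13.4825*n^3 + 7.4395*n^2 - 29.369*n + 13.1768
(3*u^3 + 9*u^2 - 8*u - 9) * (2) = 6*u^3 + 18*u^2 - 16*u - 18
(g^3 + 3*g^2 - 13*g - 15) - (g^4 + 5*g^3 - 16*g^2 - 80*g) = -g^4 - 4*g^3 + 19*g^2 + 67*g - 15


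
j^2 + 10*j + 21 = (j + 3)*(j + 7)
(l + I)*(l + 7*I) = l^2 + 8*I*l - 7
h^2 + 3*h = h*(h + 3)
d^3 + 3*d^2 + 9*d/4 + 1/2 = (d + 1/2)^2*(d + 2)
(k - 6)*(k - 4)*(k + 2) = k^3 - 8*k^2 + 4*k + 48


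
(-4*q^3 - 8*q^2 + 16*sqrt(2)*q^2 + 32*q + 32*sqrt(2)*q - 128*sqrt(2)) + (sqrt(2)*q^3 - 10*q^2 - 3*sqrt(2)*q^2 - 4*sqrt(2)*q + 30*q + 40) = -4*q^3 + sqrt(2)*q^3 - 18*q^2 + 13*sqrt(2)*q^2 + 28*sqrt(2)*q + 62*q - 128*sqrt(2) + 40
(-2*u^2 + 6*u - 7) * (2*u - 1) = -4*u^3 + 14*u^2 - 20*u + 7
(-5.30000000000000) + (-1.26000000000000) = -6.56000000000000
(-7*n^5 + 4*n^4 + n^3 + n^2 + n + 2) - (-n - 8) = -7*n^5 + 4*n^4 + n^3 + n^2 + 2*n + 10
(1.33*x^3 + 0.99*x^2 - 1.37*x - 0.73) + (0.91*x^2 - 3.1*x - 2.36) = 1.33*x^3 + 1.9*x^2 - 4.47*x - 3.09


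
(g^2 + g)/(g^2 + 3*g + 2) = g/(g + 2)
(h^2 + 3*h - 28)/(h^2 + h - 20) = (h + 7)/(h + 5)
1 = 1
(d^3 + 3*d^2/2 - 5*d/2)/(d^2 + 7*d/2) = (2*d^2 + 3*d - 5)/(2*d + 7)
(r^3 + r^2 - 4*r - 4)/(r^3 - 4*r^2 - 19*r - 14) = (r - 2)/(r - 7)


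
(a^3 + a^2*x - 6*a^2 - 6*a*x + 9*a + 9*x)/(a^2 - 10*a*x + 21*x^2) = (a^3 + a^2*x - 6*a^2 - 6*a*x + 9*a + 9*x)/(a^2 - 10*a*x + 21*x^2)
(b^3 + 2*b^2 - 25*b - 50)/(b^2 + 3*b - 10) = (b^2 - 3*b - 10)/(b - 2)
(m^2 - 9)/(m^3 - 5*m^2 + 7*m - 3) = (m + 3)/(m^2 - 2*m + 1)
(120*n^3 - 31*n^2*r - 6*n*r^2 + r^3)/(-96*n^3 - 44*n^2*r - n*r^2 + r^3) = (-15*n^2 + 2*n*r + r^2)/(12*n^2 + 7*n*r + r^2)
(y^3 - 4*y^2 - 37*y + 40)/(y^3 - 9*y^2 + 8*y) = (y + 5)/y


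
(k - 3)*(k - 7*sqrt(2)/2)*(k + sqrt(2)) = k^3 - 5*sqrt(2)*k^2/2 - 3*k^2 - 7*k + 15*sqrt(2)*k/2 + 21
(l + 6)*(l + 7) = l^2 + 13*l + 42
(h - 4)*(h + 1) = h^2 - 3*h - 4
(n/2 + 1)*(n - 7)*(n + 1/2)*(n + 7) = n^4/2 + 5*n^3/4 - 24*n^2 - 245*n/4 - 49/2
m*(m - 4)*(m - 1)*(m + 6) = m^4 + m^3 - 26*m^2 + 24*m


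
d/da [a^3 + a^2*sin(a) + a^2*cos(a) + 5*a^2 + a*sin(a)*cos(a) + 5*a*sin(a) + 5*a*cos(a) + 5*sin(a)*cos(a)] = sqrt(2)*a^2*cos(a + pi/4) + 3*a^2 - 3*a*sin(a) + 7*a*cos(a) + a*cos(2*a) + 10*a + sin(2*a)/2 + 5*sqrt(2)*sin(a + pi/4) + 5*cos(2*a)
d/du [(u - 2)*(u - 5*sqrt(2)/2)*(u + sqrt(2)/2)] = 3*u^2 - 4*sqrt(2)*u - 4*u - 5/2 + 4*sqrt(2)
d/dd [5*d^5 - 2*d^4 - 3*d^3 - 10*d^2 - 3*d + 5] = 25*d^4 - 8*d^3 - 9*d^2 - 20*d - 3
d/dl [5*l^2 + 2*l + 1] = 10*l + 2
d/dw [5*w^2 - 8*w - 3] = 10*w - 8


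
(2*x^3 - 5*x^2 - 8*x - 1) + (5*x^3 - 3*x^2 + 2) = 7*x^3 - 8*x^2 - 8*x + 1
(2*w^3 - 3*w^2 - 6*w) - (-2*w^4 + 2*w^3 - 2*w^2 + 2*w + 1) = 2*w^4 - w^2 - 8*w - 1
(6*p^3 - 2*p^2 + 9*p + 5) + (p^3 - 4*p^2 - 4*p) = 7*p^3 - 6*p^2 + 5*p + 5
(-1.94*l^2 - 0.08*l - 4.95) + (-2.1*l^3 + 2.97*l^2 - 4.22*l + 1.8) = -2.1*l^3 + 1.03*l^2 - 4.3*l - 3.15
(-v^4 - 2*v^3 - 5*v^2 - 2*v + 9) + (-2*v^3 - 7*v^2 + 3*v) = -v^4 - 4*v^3 - 12*v^2 + v + 9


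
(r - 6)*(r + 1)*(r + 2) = r^3 - 3*r^2 - 16*r - 12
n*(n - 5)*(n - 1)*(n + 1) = n^4 - 5*n^3 - n^2 + 5*n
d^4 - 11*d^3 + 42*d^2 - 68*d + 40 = (d - 5)*(d - 2)^3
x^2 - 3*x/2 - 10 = (x - 4)*(x + 5/2)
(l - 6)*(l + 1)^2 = l^3 - 4*l^2 - 11*l - 6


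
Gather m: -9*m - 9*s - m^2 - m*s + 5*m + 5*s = -m^2 + m*(-s - 4) - 4*s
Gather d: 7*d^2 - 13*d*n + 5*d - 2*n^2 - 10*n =7*d^2 + d*(5 - 13*n) - 2*n^2 - 10*n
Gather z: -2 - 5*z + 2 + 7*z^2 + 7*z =7*z^2 + 2*z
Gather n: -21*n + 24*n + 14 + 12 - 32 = 3*n - 6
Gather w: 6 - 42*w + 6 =12 - 42*w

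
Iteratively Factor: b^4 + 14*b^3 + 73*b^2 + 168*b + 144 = (b + 4)*(b^3 + 10*b^2 + 33*b + 36) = (b + 4)^2*(b^2 + 6*b + 9) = (b + 3)*(b + 4)^2*(b + 3)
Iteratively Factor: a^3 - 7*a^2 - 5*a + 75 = (a - 5)*(a^2 - 2*a - 15) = (a - 5)^2*(a + 3)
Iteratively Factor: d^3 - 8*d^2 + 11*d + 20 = (d - 5)*(d^2 - 3*d - 4) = (d - 5)*(d - 4)*(d + 1)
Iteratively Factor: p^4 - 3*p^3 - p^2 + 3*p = (p)*(p^3 - 3*p^2 - p + 3) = p*(p + 1)*(p^2 - 4*p + 3) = p*(p - 3)*(p + 1)*(p - 1)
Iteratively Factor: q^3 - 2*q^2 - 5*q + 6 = (q - 3)*(q^2 + q - 2) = (q - 3)*(q + 2)*(q - 1)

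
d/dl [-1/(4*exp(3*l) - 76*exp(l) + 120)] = (3*exp(2*l) - 19)*exp(l)/(4*(exp(3*l) - 19*exp(l) + 30)^2)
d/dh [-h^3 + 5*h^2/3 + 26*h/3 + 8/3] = -3*h^2 + 10*h/3 + 26/3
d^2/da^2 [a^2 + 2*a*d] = 2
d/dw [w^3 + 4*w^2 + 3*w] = 3*w^2 + 8*w + 3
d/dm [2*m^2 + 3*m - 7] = 4*m + 3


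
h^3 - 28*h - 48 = (h - 6)*(h + 2)*(h + 4)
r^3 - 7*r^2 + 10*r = r*(r - 5)*(r - 2)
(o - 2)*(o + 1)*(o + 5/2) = o^3 + 3*o^2/2 - 9*o/2 - 5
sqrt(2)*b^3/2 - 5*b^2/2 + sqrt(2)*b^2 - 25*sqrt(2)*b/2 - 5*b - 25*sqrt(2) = (b - 5*sqrt(2))*(b + 5*sqrt(2)/2)*(sqrt(2)*b/2 + sqrt(2))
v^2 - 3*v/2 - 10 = (v - 4)*(v + 5/2)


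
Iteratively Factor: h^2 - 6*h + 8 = (h - 4)*(h - 2)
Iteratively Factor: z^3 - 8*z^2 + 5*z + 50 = (z - 5)*(z^2 - 3*z - 10) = (z - 5)^2*(z + 2)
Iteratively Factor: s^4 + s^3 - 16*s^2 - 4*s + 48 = (s + 2)*(s^3 - s^2 - 14*s + 24) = (s - 3)*(s + 2)*(s^2 + 2*s - 8) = (s - 3)*(s - 2)*(s + 2)*(s + 4)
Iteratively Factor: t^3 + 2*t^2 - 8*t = (t - 2)*(t^2 + 4*t) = t*(t - 2)*(t + 4)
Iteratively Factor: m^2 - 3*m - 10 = (m + 2)*(m - 5)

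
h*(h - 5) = h^2 - 5*h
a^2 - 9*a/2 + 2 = (a - 4)*(a - 1/2)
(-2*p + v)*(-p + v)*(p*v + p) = 2*p^3*v + 2*p^3 - 3*p^2*v^2 - 3*p^2*v + p*v^3 + p*v^2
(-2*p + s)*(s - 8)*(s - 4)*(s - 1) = -2*p*s^3 + 26*p*s^2 - 88*p*s + 64*p + s^4 - 13*s^3 + 44*s^2 - 32*s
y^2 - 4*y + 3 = (y - 3)*(y - 1)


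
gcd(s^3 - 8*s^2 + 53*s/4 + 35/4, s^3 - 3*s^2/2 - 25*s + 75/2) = s - 5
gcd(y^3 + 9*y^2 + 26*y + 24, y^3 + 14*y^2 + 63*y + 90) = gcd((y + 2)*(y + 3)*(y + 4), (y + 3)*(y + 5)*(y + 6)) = y + 3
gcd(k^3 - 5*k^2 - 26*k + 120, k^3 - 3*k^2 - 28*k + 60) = k^2 - k - 30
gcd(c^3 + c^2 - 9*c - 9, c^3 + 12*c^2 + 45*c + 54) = c + 3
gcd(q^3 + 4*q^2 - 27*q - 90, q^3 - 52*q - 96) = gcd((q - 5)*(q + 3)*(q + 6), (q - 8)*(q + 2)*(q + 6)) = q + 6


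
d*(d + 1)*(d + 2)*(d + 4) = d^4 + 7*d^3 + 14*d^2 + 8*d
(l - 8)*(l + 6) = l^2 - 2*l - 48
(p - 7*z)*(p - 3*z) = p^2 - 10*p*z + 21*z^2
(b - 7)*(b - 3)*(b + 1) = b^3 - 9*b^2 + 11*b + 21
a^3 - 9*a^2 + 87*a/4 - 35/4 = (a - 5)*(a - 7/2)*(a - 1/2)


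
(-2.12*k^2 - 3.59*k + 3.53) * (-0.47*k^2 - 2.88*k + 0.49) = 0.9964*k^4 + 7.7929*k^3 + 7.6413*k^2 - 11.9255*k + 1.7297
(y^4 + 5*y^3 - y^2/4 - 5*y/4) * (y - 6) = y^5 - y^4 - 121*y^3/4 + y^2/4 + 15*y/2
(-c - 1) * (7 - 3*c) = 3*c^2 - 4*c - 7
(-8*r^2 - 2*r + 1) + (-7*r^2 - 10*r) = -15*r^2 - 12*r + 1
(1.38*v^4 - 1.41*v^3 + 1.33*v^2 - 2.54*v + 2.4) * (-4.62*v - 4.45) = -6.3756*v^5 + 0.3732*v^4 + 0.129899999999999*v^3 + 5.8163*v^2 + 0.215000000000002*v - 10.68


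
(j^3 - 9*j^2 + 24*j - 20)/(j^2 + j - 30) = (j^2 - 4*j + 4)/(j + 6)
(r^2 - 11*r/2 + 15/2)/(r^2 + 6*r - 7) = (2*r^2 - 11*r + 15)/(2*(r^2 + 6*r - 7))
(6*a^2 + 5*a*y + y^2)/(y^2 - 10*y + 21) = (6*a^2 + 5*a*y + y^2)/(y^2 - 10*y + 21)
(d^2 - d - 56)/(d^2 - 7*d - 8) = (d + 7)/(d + 1)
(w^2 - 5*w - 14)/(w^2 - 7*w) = (w + 2)/w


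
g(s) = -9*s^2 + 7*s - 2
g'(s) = 7 - 18*s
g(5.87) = -271.02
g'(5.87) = -98.66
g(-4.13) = -184.42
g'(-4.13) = 81.34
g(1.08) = -4.94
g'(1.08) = -12.44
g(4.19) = -130.67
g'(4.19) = -68.42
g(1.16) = -5.99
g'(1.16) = -13.88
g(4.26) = -135.51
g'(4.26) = -69.68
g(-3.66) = -148.18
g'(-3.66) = 72.88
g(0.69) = -1.45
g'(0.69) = -5.42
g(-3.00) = -104.00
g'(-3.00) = 61.00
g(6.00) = -284.00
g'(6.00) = -101.00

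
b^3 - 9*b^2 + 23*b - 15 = (b - 5)*(b - 3)*(b - 1)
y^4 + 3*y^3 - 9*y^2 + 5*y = y*(y - 1)^2*(y + 5)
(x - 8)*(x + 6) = x^2 - 2*x - 48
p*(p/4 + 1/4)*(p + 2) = p^3/4 + 3*p^2/4 + p/2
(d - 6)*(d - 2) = d^2 - 8*d + 12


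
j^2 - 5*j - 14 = (j - 7)*(j + 2)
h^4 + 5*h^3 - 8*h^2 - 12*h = h*(h - 2)*(h + 1)*(h + 6)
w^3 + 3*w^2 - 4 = (w - 1)*(w + 2)^2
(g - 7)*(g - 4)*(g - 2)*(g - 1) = g^4 - 14*g^3 + 63*g^2 - 106*g + 56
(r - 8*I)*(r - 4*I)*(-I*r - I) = -I*r^3 - 12*r^2 - I*r^2 - 12*r + 32*I*r + 32*I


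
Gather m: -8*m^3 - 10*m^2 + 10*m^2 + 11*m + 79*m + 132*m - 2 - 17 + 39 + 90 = -8*m^3 + 222*m + 110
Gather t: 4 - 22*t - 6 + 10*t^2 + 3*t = 10*t^2 - 19*t - 2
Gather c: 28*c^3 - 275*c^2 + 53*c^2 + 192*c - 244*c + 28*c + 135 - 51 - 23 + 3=28*c^3 - 222*c^2 - 24*c + 64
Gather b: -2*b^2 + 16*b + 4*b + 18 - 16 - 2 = -2*b^2 + 20*b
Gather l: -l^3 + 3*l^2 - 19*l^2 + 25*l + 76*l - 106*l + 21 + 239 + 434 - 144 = -l^3 - 16*l^2 - 5*l + 550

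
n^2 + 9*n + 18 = (n + 3)*(n + 6)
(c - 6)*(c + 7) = c^2 + c - 42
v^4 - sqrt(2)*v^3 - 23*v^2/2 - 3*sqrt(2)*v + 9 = (v - 3*sqrt(2))*(v - sqrt(2)/2)*(v + sqrt(2))*(v + 3*sqrt(2)/2)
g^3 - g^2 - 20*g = g*(g - 5)*(g + 4)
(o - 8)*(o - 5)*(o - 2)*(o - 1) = o^4 - 16*o^3 + 81*o^2 - 146*o + 80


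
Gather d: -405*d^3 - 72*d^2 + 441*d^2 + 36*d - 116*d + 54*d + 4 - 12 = -405*d^3 + 369*d^2 - 26*d - 8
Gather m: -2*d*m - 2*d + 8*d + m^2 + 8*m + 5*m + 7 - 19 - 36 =6*d + m^2 + m*(13 - 2*d) - 48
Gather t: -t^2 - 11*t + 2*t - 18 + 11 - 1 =-t^2 - 9*t - 8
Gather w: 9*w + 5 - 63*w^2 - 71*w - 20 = -63*w^2 - 62*w - 15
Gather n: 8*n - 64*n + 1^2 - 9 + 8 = -56*n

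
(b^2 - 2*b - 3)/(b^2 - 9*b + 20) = (b^2 - 2*b - 3)/(b^2 - 9*b + 20)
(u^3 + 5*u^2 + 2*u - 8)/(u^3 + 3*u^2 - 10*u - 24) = (u - 1)/(u - 3)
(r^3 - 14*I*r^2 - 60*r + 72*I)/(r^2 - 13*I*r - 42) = (r^2 - 8*I*r - 12)/(r - 7*I)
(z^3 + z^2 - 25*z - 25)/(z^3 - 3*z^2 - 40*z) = (z^2 - 4*z - 5)/(z*(z - 8))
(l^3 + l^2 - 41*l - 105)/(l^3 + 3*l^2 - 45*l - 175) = (l + 3)/(l + 5)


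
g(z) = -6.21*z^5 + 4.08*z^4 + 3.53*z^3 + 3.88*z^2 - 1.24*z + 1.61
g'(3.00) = -1957.06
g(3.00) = -1050.43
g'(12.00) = -614035.00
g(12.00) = -1453998.55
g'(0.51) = 5.54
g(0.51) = 2.52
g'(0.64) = 7.13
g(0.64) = 3.35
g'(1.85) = -211.01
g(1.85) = -51.83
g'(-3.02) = -2960.39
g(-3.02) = 1842.90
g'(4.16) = -7909.77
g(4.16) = -6197.12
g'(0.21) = 0.95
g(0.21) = 1.56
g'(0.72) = 7.58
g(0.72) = 3.94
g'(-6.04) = -44582.53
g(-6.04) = 54723.12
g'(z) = -31.05*z^4 + 16.32*z^3 + 10.59*z^2 + 7.76*z - 1.24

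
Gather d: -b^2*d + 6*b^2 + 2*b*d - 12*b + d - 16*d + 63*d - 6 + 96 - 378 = 6*b^2 - 12*b + d*(-b^2 + 2*b + 48) - 288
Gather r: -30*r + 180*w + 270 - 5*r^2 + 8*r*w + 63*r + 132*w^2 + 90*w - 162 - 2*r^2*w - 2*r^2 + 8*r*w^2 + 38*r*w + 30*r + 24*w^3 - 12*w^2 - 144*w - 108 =r^2*(-2*w - 7) + r*(8*w^2 + 46*w + 63) + 24*w^3 + 120*w^2 + 126*w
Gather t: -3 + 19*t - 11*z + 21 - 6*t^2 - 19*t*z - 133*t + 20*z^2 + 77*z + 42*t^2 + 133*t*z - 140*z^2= 36*t^2 + t*(114*z - 114) - 120*z^2 + 66*z + 18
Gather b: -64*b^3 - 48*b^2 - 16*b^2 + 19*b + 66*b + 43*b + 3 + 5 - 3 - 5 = -64*b^3 - 64*b^2 + 128*b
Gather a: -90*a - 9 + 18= 9 - 90*a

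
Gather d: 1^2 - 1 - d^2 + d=-d^2 + d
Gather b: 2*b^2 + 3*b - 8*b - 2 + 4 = 2*b^2 - 5*b + 2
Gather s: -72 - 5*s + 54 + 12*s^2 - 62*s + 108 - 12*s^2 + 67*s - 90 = 0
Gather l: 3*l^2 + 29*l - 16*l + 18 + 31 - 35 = 3*l^2 + 13*l + 14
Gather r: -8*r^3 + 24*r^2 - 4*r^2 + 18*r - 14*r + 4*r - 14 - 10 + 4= -8*r^3 + 20*r^2 + 8*r - 20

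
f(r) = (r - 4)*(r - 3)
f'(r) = 2*r - 7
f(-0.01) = 12.07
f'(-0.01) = -7.02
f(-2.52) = 35.99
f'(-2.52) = -12.04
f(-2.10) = 31.11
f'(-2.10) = -11.20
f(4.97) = 1.91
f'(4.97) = 2.94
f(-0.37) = 14.73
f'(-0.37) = -7.74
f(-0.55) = 16.15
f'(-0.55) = -8.10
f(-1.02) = 20.18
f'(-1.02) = -9.04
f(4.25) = 0.31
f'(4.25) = 1.50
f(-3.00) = 42.00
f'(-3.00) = -13.00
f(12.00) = 72.00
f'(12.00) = 17.00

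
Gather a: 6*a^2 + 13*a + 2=6*a^2 + 13*a + 2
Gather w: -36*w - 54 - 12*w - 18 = -48*w - 72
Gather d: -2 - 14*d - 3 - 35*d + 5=-49*d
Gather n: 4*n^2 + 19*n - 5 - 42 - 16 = 4*n^2 + 19*n - 63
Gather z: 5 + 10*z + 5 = 10*z + 10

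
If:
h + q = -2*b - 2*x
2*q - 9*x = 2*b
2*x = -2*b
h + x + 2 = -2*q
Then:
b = 4/9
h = 14/9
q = -14/9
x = -4/9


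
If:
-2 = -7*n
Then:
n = 2/7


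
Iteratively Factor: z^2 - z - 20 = (z + 4)*(z - 5)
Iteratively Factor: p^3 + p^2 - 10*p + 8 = (p - 1)*(p^2 + 2*p - 8) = (p - 2)*(p - 1)*(p + 4)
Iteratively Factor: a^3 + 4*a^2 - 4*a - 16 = (a - 2)*(a^2 + 6*a + 8) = (a - 2)*(a + 2)*(a + 4)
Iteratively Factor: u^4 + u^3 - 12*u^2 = (u)*(u^3 + u^2 - 12*u) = u*(u - 3)*(u^2 + 4*u) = u^2*(u - 3)*(u + 4)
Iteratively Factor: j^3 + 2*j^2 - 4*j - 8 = (j + 2)*(j^2 - 4) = (j + 2)^2*(j - 2)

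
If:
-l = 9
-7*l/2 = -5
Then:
No Solution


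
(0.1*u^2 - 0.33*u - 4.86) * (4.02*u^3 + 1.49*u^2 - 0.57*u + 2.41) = 0.402*u^5 - 1.1776*u^4 - 20.0859*u^3 - 6.8123*u^2 + 1.9749*u - 11.7126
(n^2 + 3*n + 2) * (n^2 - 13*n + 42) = n^4 - 10*n^3 + 5*n^2 + 100*n + 84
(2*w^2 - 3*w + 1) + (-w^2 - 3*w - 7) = w^2 - 6*w - 6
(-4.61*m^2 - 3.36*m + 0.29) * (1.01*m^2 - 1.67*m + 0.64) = -4.6561*m^4 + 4.3051*m^3 + 2.9537*m^2 - 2.6347*m + 0.1856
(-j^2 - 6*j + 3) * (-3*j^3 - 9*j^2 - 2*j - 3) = 3*j^5 + 27*j^4 + 47*j^3 - 12*j^2 + 12*j - 9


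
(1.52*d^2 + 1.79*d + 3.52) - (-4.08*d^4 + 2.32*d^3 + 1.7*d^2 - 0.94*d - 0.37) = 4.08*d^4 - 2.32*d^3 - 0.18*d^2 + 2.73*d + 3.89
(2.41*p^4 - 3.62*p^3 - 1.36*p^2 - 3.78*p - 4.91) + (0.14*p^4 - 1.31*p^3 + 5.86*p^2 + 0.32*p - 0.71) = 2.55*p^4 - 4.93*p^3 + 4.5*p^2 - 3.46*p - 5.62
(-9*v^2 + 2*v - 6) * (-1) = 9*v^2 - 2*v + 6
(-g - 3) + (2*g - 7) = g - 10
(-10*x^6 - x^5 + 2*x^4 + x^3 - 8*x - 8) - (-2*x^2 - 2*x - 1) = -10*x^6 - x^5 + 2*x^4 + x^3 + 2*x^2 - 6*x - 7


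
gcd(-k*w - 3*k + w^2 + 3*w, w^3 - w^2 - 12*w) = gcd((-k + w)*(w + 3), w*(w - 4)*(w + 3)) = w + 3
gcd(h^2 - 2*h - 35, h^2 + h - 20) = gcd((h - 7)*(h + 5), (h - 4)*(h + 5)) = h + 5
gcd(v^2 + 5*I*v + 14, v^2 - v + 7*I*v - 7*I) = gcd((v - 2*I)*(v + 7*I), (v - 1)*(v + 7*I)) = v + 7*I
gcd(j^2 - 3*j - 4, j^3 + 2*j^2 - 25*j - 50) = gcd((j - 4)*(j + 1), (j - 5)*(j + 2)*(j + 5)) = 1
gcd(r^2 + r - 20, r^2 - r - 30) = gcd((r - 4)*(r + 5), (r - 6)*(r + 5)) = r + 5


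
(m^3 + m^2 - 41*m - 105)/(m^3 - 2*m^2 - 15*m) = (m^2 - 2*m - 35)/(m*(m - 5))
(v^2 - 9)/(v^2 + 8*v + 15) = (v - 3)/(v + 5)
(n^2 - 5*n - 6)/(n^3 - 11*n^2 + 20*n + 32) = (n - 6)/(n^2 - 12*n + 32)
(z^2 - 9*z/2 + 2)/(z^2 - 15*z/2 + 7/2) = (z - 4)/(z - 7)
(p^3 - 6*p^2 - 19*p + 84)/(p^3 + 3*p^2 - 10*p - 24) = (p - 7)/(p + 2)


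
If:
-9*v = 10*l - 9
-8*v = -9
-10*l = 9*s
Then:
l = -9/80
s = 1/8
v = 9/8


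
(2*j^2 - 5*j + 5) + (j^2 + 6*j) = 3*j^2 + j + 5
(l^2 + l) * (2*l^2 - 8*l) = 2*l^4 - 6*l^3 - 8*l^2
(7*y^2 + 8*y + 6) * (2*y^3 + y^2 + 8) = 14*y^5 + 23*y^4 + 20*y^3 + 62*y^2 + 64*y + 48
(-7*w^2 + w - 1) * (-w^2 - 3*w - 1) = 7*w^4 + 20*w^3 + 5*w^2 + 2*w + 1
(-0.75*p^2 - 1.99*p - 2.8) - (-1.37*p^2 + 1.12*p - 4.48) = 0.62*p^2 - 3.11*p + 1.68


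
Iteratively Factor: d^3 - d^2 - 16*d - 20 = (d + 2)*(d^2 - 3*d - 10) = (d - 5)*(d + 2)*(d + 2)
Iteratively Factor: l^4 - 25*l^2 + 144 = (l + 3)*(l^3 - 3*l^2 - 16*l + 48) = (l - 3)*(l + 3)*(l^2 - 16) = (l - 4)*(l - 3)*(l + 3)*(l + 4)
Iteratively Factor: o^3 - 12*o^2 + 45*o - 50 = (o - 5)*(o^2 - 7*o + 10) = (o - 5)*(o - 2)*(o - 5)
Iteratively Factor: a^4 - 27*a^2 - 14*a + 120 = (a - 2)*(a^3 + 2*a^2 - 23*a - 60) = (a - 2)*(a + 4)*(a^2 - 2*a - 15) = (a - 2)*(a + 3)*(a + 4)*(a - 5)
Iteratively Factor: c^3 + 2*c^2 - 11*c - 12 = (c + 4)*(c^2 - 2*c - 3) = (c + 1)*(c + 4)*(c - 3)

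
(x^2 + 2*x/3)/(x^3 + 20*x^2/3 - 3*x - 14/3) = x/(x^2 + 6*x - 7)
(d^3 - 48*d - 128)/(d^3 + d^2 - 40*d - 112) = (d - 8)/(d - 7)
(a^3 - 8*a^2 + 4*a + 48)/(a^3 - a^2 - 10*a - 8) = (a - 6)/(a + 1)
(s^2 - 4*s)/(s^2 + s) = (s - 4)/(s + 1)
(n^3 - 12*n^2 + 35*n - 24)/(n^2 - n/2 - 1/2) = 2*(n^2 - 11*n + 24)/(2*n + 1)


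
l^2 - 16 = (l - 4)*(l + 4)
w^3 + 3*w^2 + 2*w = w*(w + 1)*(w + 2)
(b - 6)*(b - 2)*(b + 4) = b^3 - 4*b^2 - 20*b + 48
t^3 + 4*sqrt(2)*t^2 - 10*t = t*(t - sqrt(2))*(t + 5*sqrt(2))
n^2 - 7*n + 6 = (n - 6)*(n - 1)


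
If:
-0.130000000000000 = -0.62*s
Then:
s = 0.21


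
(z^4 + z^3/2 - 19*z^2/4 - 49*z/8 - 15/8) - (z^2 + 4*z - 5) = z^4 + z^3/2 - 23*z^2/4 - 81*z/8 + 25/8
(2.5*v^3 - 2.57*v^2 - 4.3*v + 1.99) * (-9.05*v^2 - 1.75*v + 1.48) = -22.625*v^5 + 18.8835*v^4 + 47.1125*v^3 - 14.2881*v^2 - 9.8465*v + 2.9452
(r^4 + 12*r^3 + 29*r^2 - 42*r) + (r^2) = r^4 + 12*r^3 + 30*r^2 - 42*r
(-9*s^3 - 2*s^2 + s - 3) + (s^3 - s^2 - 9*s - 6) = -8*s^3 - 3*s^2 - 8*s - 9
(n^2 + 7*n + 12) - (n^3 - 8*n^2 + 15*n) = -n^3 + 9*n^2 - 8*n + 12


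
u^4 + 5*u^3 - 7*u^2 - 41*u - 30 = (u - 3)*(u + 1)*(u + 2)*(u + 5)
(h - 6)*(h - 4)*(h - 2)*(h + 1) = h^4 - 11*h^3 + 32*h^2 - 4*h - 48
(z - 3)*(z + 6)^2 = z^3 + 9*z^2 - 108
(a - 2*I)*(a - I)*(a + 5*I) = a^3 + 2*I*a^2 + 13*a - 10*I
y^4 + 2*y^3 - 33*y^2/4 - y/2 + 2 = (y - 2)*(y - 1/2)*(y + 1/2)*(y + 4)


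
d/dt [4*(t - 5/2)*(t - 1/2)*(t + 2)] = 12*t^2 - 8*t - 19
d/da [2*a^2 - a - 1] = 4*a - 1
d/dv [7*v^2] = 14*v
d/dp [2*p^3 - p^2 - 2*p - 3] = 6*p^2 - 2*p - 2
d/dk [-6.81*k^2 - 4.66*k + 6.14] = -13.62*k - 4.66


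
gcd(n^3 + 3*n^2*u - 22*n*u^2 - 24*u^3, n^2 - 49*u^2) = 1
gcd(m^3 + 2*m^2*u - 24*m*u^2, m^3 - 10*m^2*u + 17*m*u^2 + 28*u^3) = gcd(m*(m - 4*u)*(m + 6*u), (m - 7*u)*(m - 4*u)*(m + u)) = -m + 4*u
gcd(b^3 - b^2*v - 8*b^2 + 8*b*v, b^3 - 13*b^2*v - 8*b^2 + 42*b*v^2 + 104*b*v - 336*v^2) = b - 8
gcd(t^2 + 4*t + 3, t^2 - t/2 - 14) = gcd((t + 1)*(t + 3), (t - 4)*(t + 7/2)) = 1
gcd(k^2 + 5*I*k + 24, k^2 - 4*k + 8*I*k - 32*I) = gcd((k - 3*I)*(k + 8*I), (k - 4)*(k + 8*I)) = k + 8*I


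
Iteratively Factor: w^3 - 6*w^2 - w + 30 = (w - 5)*(w^2 - w - 6) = (w - 5)*(w + 2)*(w - 3)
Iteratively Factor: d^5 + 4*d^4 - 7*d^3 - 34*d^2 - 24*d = (d - 3)*(d^4 + 7*d^3 + 14*d^2 + 8*d) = (d - 3)*(d + 4)*(d^3 + 3*d^2 + 2*d) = (d - 3)*(d + 2)*(d + 4)*(d^2 + d) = (d - 3)*(d + 1)*(d + 2)*(d + 4)*(d)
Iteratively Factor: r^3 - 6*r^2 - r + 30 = (r - 5)*(r^2 - r - 6) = (r - 5)*(r - 3)*(r + 2)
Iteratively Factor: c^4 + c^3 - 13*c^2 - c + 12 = (c - 3)*(c^3 + 4*c^2 - c - 4) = (c - 3)*(c + 1)*(c^2 + 3*c - 4) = (c - 3)*(c - 1)*(c + 1)*(c + 4)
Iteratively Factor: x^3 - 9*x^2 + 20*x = (x - 5)*(x^2 - 4*x) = (x - 5)*(x - 4)*(x)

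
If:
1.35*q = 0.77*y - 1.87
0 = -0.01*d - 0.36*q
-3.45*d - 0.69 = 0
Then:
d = -0.20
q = 0.01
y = 2.44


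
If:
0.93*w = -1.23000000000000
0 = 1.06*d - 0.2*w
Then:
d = -0.25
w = -1.32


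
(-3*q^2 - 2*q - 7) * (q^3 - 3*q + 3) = -3*q^5 - 2*q^4 + 2*q^3 - 3*q^2 + 15*q - 21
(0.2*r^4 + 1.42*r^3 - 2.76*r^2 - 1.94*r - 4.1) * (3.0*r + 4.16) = 0.6*r^5 + 5.092*r^4 - 2.3728*r^3 - 17.3016*r^2 - 20.3704*r - 17.056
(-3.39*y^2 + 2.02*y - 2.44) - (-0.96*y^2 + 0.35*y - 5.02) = -2.43*y^2 + 1.67*y + 2.58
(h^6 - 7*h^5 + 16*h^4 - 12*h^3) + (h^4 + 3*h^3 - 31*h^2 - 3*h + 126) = h^6 - 7*h^5 + 17*h^4 - 9*h^3 - 31*h^2 - 3*h + 126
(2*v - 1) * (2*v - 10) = 4*v^2 - 22*v + 10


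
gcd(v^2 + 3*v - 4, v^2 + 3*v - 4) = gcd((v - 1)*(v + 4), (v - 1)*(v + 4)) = v^2 + 3*v - 4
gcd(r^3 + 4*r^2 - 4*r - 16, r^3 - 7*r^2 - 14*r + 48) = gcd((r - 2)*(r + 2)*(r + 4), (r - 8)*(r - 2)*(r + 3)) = r - 2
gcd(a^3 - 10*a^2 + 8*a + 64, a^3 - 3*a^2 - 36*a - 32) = a - 8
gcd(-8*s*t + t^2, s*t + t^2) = t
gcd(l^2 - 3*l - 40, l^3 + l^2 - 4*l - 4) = 1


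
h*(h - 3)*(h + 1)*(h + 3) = h^4 + h^3 - 9*h^2 - 9*h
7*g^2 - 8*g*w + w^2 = (-7*g + w)*(-g + w)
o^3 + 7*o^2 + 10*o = o*(o + 2)*(o + 5)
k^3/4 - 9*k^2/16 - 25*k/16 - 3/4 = (k/4 + 1/4)*(k - 4)*(k + 3/4)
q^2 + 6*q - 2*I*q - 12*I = (q + 6)*(q - 2*I)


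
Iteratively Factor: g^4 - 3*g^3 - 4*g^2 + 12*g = (g)*(g^3 - 3*g^2 - 4*g + 12) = g*(g - 2)*(g^2 - g - 6) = g*(g - 2)*(g + 2)*(g - 3)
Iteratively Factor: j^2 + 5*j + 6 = (j + 3)*(j + 2)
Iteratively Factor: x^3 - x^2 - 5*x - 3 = (x - 3)*(x^2 + 2*x + 1) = (x - 3)*(x + 1)*(x + 1)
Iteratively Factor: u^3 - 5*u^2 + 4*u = (u)*(u^2 - 5*u + 4) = u*(u - 4)*(u - 1)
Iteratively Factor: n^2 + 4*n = (n)*(n + 4)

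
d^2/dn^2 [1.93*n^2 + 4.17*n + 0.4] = 3.86000000000000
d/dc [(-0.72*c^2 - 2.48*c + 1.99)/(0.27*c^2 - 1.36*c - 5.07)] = (1.6488*c^2 + 6.2262*c + 15.28)/(0.0729*c^4 - 0.7344*c^3 - 0.8882*c^2 + 13.7904*c + 25.7049)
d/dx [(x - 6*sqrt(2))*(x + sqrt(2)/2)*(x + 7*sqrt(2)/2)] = 3*x^2 - 4*sqrt(2)*x - 89/2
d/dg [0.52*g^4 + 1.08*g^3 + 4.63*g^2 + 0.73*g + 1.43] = 2.08*g^3 + 3.24*g^2 + 9.26*g + 0.73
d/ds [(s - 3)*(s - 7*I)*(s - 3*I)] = 3*s^2 + s*(-6 - 20*I) - 21 + 30*I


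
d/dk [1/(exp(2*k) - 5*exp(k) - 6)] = (5 - 2*exp(k))*exp(k)/(-exp(2*k) + 5*exp(k) + 6)^2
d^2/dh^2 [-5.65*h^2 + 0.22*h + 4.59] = -11.3000000000000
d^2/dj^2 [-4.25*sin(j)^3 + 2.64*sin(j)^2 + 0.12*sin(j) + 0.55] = 38.25*sin(j)^3 - 10.56*sin(j)^2 - 25.62*sin(j) + 5.28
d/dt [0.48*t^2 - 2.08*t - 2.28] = 0.96*t - 2.08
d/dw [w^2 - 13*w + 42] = 2*w - 13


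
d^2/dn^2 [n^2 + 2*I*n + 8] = 2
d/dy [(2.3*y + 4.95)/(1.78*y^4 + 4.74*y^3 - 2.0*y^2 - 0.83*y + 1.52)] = (-12.282*y^4 - 57.048*y^3 - 65.789*y^2 + 19.8*y + 7.6045)/(3.1684*y^8 + 16.8744*y^7 + 15.3476*y^6 - 21.9148*y^5 + 1.5428*y^4 + 17.7296*y^3 - 5.3911*y^2 - 2.5232*y + 2.3104)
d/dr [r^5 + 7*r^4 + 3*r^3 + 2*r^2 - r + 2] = 5*r^4 + 28*r^3 + 9*r^2 + 4*r - 1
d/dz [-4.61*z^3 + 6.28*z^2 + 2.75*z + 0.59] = -13.83*z^2 + 12.56*z + 2.75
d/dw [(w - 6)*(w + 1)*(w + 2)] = 3*w^2 - 6*w - 16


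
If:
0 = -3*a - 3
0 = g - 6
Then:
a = -1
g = 6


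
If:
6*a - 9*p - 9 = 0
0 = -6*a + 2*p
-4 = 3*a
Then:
No Solution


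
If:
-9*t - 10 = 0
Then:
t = -10/9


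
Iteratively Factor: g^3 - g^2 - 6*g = (g - 3)*(g^2 + 2*g) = g*(g - 3)*(g + 2)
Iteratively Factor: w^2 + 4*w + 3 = (w + 1)*(w + 3)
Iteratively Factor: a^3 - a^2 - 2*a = (a)*(a^2 - a - 2) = a*(a - 2)*(a + 1)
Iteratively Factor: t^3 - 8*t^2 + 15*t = (t - 3)*(t^2 - 5*t) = t*(t - 3)*(t - 5)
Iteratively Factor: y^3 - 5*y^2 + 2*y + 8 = (y + 1)*(y^2 - 6*y + 8) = (y - 2)*(y + 1)*(y - 4)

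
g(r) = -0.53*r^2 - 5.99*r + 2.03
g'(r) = -1.06*r - 5.99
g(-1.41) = 9.42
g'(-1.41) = -4.50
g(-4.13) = 17.73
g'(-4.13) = -1.61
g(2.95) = -20.25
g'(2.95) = -9.12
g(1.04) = -4.77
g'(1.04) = -7.09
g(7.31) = -70.08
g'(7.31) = -13.74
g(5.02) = -41.40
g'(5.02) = -11.31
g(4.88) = -39.82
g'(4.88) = -11.16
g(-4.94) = 18.69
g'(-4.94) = -0.75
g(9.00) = -94.81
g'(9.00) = -15.53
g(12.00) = -146.17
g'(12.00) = -18.71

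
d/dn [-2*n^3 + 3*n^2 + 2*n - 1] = -6*n^2 + 6*n + 2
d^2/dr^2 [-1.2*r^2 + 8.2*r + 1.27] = -2.40000000000000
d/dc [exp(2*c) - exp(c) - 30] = (2*exp(c) - 1)*exp(c)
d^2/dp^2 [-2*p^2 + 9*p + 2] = -4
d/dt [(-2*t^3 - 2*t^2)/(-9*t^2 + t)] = 2*(9*t^2 - 2*t - 1)/(81*t^2 - 18*t + 1)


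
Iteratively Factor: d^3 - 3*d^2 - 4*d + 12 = (d - 3)*(d^2 - 4) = (d - 3)*(d + 2)*(d - 2)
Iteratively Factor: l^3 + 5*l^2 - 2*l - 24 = (l + 3)*(l^2 + 2*l - 8) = (l - 2)*(l + 3)*(l + 4)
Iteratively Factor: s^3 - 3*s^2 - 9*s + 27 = (s - 3)*(s^2 - 9) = (s - 3)^2*(s + 3)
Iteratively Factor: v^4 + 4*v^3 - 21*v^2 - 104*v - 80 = (v + 4)*(v^3 - 21*v - 20) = (v + 4)^2*(v^2 - 4*v - 5) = (v - 5)*(v + 4)^2*(v + 1)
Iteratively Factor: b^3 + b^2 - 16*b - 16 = (b + 4)*(b^2 - 3*b - 4) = (b - 4)*(b + 4)*(b + 1)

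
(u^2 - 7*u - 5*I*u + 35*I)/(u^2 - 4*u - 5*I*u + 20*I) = (u - 7)/(u - 4)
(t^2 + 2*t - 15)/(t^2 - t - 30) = (t - 3)/(t - 6)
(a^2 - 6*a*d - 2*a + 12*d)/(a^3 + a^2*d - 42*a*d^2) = (a - 2)/(a*(a + 7*d))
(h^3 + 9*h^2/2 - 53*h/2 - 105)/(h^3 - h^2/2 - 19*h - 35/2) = (h + 6)/(h + 1)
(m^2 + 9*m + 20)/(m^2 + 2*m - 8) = (m + 5)/(m - 2)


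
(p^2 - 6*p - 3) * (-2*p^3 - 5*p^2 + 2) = -2*p^5 + 7*p^4 + 36*p^3 + 17*p^2 - 12*p - 6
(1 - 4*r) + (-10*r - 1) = -14*r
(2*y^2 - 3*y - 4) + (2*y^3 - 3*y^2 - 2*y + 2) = 2*y^3 - y^2 - 5*y - 2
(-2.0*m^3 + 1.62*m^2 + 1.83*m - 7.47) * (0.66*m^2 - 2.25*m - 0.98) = -1.32*m^5 + 5.5692*m^4 - 0.4772*m^3 - 10.6353*m^2 + 15.0141*m + 7.3206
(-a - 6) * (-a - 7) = a^2 + 13*a + 42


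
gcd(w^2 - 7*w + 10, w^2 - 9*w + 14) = w - 2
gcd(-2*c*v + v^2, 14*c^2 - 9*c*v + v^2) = -2*c + v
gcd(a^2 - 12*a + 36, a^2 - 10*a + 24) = a - 6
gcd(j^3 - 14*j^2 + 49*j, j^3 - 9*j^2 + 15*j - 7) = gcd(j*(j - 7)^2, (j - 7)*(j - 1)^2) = j - 7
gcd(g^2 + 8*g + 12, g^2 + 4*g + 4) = g + 2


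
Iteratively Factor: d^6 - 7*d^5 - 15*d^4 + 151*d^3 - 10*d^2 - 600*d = (d + 2)*(d^5 - 9*d^4 + 3*d^3 + 145*d^2 - 300*d) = (d - 5)*(d + 2)*(d^4 - 4*d^3 - 17*d^2 + 60*d) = (d - 5)^2*(d + 2)*(d^3 + d^2 - 12*d) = d*(d - 5)^2*(d + 2)*(d^2 + d - 12) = d*(d - 5)^2*(d - 3)*(d + 2)*(d + 4)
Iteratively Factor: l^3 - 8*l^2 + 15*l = (l)*(l^2 - 8*l + 15) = l*(l - 5)*(l - 3)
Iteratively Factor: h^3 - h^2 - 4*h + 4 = (h - 1)*(h^2 - 4) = (h - 2)*(h - 1)*(h + 2)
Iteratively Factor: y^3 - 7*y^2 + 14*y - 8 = (y - 4)*(y^2 - 3*y + 2) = (y - 4)*(y - 2)*(y - 1)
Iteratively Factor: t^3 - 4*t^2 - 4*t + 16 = (t - 2)*(t^2 - 2*t - 8) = (t - 4)*(t - 2)*(t + 2)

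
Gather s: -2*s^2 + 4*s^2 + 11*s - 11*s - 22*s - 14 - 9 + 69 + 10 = 2*s^2 - 22*s + 56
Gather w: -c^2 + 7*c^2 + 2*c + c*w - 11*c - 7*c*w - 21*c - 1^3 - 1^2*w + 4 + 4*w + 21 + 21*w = 6*c^2 - 30*c + w*(24 - 6*c) + 24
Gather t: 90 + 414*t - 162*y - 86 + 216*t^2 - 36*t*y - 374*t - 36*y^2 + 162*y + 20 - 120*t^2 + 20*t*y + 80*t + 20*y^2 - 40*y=96*t^2 + t*(120 - 16*y) - 16*y^2 - 40*y + 24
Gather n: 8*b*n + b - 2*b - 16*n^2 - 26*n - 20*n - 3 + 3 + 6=-b - 16*n^2 + n*(8*b - 46) + 6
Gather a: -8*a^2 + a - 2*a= -8*a^2 - a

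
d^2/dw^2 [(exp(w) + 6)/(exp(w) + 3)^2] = exp(w)/(exp(w) + 3)^2 + 6*exp(2*w)/(exp(w) + 3)^4 - 36*exp(w)/(exp(w) + 3)^4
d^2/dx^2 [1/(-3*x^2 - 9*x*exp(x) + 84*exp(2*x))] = ((x^2 + 3*x*exp(x) - 28*exp(2*x))*(3*x*exp(x) - 112*exp(2*x) + 6*exp(x) + 2) - 2*(3*x*exp(x) + 2*x - 56*exp(2*x) + 3*exp(x))^2)/(3*(x^2 + 3*x*exp(x) - 28*exp(2*x))^3)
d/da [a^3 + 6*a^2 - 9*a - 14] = 3*a^2 + 12*a - 9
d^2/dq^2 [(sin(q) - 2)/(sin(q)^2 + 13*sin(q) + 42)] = (-sin(q)^5 + 21*sin(q)^4 + 332*sin(q)^3 + 536*sin(q)^2 - 3264*sin(q) - 1600)/(sin(q)^2 + 13*sin(q) + 42)^3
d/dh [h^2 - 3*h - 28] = 2*h - 3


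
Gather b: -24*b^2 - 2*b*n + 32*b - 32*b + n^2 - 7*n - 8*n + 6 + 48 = -24*b^2 - 2*b*n + n^2 - 15*n + 54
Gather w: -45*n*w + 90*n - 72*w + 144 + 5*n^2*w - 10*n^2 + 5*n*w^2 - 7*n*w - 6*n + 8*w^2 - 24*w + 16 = -10*n^2 + 84*n + w^2*(5*n + 8) + w*(5*n^2 - 52*n - 96) + 160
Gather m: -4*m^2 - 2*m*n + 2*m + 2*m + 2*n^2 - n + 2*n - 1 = -4*m^2 + m*(4 - 2*n) + 2*n^2 + n - 1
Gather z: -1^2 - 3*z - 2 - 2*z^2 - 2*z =-2*z^2 - 5*z - 3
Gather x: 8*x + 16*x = 24*x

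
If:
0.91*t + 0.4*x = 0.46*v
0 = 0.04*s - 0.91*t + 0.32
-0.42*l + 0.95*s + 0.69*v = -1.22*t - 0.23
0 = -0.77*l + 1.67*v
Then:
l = 1.92274156866821*x + 1.41194031299541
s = 0.195135682968272*x - 0.513334448159059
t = 0.00857739265794602*x + 0.32908420008092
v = 0.886533537649415*x + 0.651014395812256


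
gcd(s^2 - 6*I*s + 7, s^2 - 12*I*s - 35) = s - 7*I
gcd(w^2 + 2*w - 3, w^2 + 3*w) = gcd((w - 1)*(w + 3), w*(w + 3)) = w + 3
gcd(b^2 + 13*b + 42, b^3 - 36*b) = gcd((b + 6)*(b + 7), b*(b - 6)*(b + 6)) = b + 6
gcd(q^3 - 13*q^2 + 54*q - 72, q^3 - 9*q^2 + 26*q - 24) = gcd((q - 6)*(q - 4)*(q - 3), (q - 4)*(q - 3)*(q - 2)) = q^2 - 7*q + 12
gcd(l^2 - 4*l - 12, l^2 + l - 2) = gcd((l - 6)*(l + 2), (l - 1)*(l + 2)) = l + 2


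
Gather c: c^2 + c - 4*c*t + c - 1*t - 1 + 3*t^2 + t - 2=c^2 + c*(2 - 4*t) + 3*t^2 - 3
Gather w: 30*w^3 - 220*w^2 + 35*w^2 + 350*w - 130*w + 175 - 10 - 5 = 30*w^3 - 185*w^2 + 220*w + 160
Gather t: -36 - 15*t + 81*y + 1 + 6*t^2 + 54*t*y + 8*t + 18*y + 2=6*t^2 + t*(54*y - 7) + 99*y - 33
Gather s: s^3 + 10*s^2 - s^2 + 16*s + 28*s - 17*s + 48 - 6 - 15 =s^3 + 9*s^2 + 27*s + 27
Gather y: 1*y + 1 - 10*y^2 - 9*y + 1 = -10*y^2 - 8*y + 2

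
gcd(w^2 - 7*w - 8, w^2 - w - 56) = w - 8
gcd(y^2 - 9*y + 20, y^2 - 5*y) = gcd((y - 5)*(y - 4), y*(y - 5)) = y - 5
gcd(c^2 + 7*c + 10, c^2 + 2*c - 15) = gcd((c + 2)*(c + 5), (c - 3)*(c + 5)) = c + 5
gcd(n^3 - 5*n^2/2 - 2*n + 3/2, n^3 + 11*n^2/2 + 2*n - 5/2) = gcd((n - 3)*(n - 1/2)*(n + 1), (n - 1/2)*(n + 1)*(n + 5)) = n^2 + n/2 - 1/2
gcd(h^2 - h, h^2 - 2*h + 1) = h - 1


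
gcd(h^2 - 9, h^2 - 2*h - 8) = 1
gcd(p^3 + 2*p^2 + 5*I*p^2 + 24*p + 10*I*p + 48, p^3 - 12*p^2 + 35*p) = 1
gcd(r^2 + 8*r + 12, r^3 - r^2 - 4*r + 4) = r + 2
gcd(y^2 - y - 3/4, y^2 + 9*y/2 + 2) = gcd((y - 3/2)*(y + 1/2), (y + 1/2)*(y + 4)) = y + 1/2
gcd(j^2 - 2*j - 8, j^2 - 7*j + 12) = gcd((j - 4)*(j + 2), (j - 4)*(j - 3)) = j - 4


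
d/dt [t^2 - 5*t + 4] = 2*t - 5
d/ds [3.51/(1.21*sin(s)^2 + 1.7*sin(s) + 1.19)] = -(8.4942*sin(s) + 5.967)*cos(s)/(1.21*sin(s)^2 + 1.7*sin(s) + 1.19)^2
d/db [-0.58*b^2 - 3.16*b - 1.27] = -1.16*b - 3.16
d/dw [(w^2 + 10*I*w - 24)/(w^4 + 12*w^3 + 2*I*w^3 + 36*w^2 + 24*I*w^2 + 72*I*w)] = (-2*w^4 - 32*I*w^3 + w^2*(136 - 48*I) + w*(288 + 144*I) + 288*I)/(w^7 + w^6*(18 + 4*I) + w^5*(104 + 72*I) + w^4*(144 + 432*I) + w^3*(-432 + 864*I) - 864*w^2)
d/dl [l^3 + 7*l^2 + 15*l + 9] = 3*l^2 + 14*l + 15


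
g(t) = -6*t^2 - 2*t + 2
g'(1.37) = -18.44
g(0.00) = 2.00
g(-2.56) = -32.20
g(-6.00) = -202.00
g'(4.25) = -53.00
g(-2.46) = -29.39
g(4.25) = -114.88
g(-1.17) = -3.87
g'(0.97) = -13.64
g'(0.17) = -4.04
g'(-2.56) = 28.72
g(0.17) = 1.49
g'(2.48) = -31.76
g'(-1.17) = 12.04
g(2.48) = -39.86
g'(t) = -12*t - 2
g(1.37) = -12.00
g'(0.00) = -2.00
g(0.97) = -5.59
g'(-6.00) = 70.00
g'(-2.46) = 27.52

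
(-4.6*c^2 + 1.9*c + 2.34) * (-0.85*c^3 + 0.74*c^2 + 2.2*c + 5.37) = 3.91*c^5 - 5.019*c^4 - 10.703*c^3 - 18.7904*c^2 + 15.351*c + 12.5658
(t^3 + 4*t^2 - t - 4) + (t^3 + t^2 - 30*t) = 2*t^3 + 5*t^2 - 31*t - 4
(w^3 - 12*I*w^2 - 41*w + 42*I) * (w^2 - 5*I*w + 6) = w^5 - 17*I*w^4 - 95*w^3 + 175*I*w^2 - 36*w + 252*I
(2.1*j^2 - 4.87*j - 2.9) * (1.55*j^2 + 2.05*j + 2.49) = 3.255*j^4 - 3.2435*j^3 - 9.2495*j^2 - 18.0713*j - 7.221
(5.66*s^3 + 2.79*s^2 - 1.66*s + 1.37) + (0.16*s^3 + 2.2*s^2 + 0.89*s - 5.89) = 5.82*s^3 + 4.99*s^2 - 0.77*s - 4.52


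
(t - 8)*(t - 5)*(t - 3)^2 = t^4 - 19*t^3 + 127*t^2 - 357*t + 360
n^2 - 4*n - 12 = (n - 6)*(n + 2)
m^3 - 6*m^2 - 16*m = m*(m - 8)*(m + 2)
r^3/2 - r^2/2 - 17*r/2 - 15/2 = (r/2 + 1/2)*(r - 5)*(r + 3)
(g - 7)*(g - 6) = g^2 - 13*g + 42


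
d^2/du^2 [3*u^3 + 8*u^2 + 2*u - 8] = 18*u + 16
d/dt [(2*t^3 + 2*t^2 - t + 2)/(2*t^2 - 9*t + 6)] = 4*(t^4 - 9*t^3 + 5*t^2 + 4*t + 3)/(4*t^4 - 36*t^3 + 105*t^2 - 108*t + 36)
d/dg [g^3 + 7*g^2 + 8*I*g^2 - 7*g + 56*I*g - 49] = 3*g^2 + g*(14 + 16*I) - 7 + 56*I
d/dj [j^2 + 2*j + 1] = 2*j + 2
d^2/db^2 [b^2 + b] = 2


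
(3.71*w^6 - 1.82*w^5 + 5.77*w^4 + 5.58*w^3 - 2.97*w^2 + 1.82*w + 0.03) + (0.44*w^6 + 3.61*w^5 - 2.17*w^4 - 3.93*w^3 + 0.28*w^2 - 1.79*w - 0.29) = 4.15*w^6 + 1.79*w^5 + 3.6*w^4 + 1.65*w^3 - 2.69*w^2 + 0.03*w - 0.26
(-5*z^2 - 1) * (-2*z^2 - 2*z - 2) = 10*z^4 + 10*z^3 + 12*z^2 + 2*z + 2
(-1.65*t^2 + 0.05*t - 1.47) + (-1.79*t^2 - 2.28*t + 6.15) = -3.44*t^2 - 2.23*t + 4.68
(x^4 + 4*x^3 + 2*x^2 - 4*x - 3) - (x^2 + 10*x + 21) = x^4 + 4*x^3 + x^2 - 14*x - 24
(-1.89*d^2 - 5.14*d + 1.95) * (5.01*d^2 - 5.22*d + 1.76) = -9.4689*d^4 - 15.8856*d^3 + 33.2739*d^2 - 19.2254*d + 3.432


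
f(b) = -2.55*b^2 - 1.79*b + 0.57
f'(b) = -5.1*b - 1.79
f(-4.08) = -34.58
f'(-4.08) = 19.02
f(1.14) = -4.78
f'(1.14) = -7.60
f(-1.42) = -2.03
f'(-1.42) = 5.45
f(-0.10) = 0.72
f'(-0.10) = -1.28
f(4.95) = -70.77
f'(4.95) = -27.04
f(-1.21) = -1.00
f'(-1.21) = 4.38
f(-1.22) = -1.04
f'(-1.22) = 4.43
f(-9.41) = -208.38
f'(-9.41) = 46.20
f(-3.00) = -17.01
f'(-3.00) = 13.51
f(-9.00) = -189.87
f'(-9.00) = 44.11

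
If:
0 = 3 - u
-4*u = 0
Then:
No Solution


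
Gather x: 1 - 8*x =1 - 8*x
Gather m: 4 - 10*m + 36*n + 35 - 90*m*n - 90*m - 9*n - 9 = m*(-90*n - 100) + 27*n + 30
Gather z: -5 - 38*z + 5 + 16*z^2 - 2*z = 16*z^2 - 40*z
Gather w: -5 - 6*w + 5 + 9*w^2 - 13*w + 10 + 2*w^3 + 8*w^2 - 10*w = 2*w^3 + 17*w^2 - 29*w + 10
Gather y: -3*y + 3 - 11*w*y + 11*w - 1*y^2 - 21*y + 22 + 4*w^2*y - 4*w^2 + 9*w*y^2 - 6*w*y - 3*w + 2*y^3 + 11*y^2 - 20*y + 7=-4*w^2 + 8*w + 2*y^3 + y^2*(9*w + 10) + y*(4*w^2 - 17*w - 44) + 32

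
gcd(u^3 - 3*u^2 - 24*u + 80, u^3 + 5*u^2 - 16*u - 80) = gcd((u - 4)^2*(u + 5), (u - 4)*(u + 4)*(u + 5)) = u^2 + u - 20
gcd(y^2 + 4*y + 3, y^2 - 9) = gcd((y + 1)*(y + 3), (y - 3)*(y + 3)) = y + 3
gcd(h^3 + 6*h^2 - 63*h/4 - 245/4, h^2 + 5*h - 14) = h + 7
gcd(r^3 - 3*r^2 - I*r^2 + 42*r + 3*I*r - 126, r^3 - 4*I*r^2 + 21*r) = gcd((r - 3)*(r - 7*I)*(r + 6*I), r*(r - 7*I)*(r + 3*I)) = r - 7*I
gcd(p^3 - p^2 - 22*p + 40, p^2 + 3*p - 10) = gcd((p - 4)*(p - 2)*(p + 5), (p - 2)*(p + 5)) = p^2 + 3*p - 10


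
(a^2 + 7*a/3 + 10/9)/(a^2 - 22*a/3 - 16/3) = (a + 5/3)/(a - 8)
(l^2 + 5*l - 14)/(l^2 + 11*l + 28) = (l - 2)/(l + 4)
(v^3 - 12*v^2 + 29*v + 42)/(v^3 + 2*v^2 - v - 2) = (v^2 - 13*v + 42)/(v^2 + v - 2)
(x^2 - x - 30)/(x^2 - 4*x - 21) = (-x^2 + x + 30)/(-x^2 + 4*x + 21)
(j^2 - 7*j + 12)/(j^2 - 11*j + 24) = (j - 4)/(j - 8)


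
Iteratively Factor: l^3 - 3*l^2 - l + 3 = (l - 3)*(l^2 - 1) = (l - 3)*(l - 1)*(l + 1)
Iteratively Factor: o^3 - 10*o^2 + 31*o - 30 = (o - 3)*(o^2 - 7*o + 10) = (o - 5)*(o - 3)*(o - 2)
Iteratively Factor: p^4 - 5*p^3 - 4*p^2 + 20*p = (p - 5)*(p^3 - 4*p) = (p - 5)*(p + 2)*(p^2 - 2*p) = p*(p - 5)*(p + 2)*(p - 2)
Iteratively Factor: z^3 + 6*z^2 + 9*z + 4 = (z + 1)*(z^2 + 5*z + 4) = (z + 1)*(z + 4)*(z + 1)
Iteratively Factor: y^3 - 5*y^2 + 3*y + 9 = (y + 1)*(y^2 - 6*y + 9) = (y - 3)*(y + 1)*(y - 3)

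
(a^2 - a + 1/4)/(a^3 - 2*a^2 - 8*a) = (-a^2 + a - 1/4)/(a*(-a^2 + 2*a + 8))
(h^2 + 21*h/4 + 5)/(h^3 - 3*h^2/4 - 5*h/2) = (h + 4)/(h*(h - 2))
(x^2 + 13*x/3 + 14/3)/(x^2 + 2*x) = (x + 7/3)/x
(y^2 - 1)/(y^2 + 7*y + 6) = (y - 1)/(y + 6)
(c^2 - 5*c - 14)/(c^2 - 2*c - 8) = (c - 7)/(c - 4)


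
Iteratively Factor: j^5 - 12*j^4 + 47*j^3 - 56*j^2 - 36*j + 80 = (j - 2)*(j^4 - 10*j^3 + 27*j^2 - 2*j - 40) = (j - 4)*(j - 2)*(j^3 - 6*j^2 + 3*j + 10) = (j - 5)*(j - 4)*(j - 2)*(j^2 - j - 2) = (j - 5)*(j - 4)*(j - 2)*(j + 1)*(j - 2)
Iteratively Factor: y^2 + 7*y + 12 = (y + 4)*(y + 3)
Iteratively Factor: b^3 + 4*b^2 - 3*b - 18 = (b + 3)*(b^2 + b - 6) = (b + 3)^2*(b - 2)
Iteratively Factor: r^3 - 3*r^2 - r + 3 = (r + 1)*(r^2 - 4*r + 3) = (r - 1)*(r + 1)*(r - 3)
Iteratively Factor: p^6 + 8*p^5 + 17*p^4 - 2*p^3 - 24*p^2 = (p - 1)*(p^5 + 9*p^4 + 26*p^3 + 24*p^2) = (p - 1)*(p + 4)*(p^4 + 5*p^3 + 6*p^2) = (p - 1)*(p + 3)*(p + 4)*(p^3 + 2*p^2) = p*(p - 1)*(p + 3)*(p + 4)*(p^2 + 2*p) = p*(p - 1)*(p + 2)*(p + 3)*(p + 4)*(p)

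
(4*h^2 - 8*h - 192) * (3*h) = 12*h^3 - 24*h^2 - 576*h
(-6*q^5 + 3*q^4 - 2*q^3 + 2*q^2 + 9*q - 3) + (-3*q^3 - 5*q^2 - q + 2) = -6*q^5 + 3*q^4 - 5*q^3 - 3*q^2 + 8*q - 1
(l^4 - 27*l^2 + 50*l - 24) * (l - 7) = l^5 - 7*l^4 - 27*l^3 + 239*l^2 - 374*l + 168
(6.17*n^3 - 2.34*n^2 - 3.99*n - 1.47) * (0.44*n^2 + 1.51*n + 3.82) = 2.7148*n^5 + 8.2871*n^4 + 18.2804*n^3 - 15.6105*n^2 - 17.4615*n - 5.6154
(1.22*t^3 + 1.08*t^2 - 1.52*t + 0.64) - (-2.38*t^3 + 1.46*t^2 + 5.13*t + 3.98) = 3.6*t^3 - 0.38*t^2 - 6.65*t - 3.34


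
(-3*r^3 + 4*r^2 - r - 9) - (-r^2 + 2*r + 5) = -3*r^3 + 5*r^2 - 3*r - 14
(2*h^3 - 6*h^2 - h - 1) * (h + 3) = 2*h^4 - 19*h^2 - 4*h - 3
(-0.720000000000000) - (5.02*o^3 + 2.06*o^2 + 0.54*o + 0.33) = -5.02*o^3 - 2.06*o^2 - 0.54*o - 1.05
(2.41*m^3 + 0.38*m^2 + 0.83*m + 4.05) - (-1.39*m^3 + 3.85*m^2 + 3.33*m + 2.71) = 3.8*m^3 - 3.47*m^2 - 2.5*m + 1.34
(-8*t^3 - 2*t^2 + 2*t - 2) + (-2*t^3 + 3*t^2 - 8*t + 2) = -10*t^3 + t^2 - 6*t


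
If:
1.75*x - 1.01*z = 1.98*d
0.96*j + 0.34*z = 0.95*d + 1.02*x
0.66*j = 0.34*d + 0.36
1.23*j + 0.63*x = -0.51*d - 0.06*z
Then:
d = 1.77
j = 1.46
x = -3.38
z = -9.32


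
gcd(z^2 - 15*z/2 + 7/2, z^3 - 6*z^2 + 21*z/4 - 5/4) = z - 1/2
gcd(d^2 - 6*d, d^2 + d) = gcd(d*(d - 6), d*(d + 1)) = d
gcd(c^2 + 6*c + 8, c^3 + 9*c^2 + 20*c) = c + 4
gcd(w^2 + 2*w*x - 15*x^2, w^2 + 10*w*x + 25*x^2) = w + 5*x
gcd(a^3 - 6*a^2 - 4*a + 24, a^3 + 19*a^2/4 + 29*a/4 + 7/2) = a + 2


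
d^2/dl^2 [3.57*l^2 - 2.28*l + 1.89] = 7.14000000000000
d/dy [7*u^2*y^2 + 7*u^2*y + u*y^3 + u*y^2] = u*(14*u*y + 7*u + 3*y^2 + 2*y)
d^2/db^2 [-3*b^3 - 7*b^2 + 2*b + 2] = -18*b - 14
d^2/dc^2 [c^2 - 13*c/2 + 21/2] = 2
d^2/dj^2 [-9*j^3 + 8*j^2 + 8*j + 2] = 16 - 54*j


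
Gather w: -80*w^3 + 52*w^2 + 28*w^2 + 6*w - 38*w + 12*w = -80*w^3 + 80*w^2 - 20*w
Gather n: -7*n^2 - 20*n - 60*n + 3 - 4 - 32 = -7*n^2 - 80*n - 33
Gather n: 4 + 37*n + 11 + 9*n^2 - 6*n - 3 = 9*n^2 + 31*n + 12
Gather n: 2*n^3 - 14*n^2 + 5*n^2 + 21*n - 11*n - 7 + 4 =2*n^3 - 9*n^2 + 10*n - 3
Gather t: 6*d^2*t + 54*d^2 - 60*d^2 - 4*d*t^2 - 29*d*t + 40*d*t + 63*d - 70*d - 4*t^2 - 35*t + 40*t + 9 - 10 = -6*d^2 - 7*d + t^2*(-4*d - 4) + t*(6*d^2 + 11*d + 5) - 1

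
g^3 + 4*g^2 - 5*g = g*(g - 1)*(g + 5)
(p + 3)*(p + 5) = p^2 + 8*p + 15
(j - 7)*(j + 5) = j^2 - 2*j - 35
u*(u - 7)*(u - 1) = u^3 - 8*u^2 + 7*u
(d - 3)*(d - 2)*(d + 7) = d^3 + 2*d^2 - 29*d + 42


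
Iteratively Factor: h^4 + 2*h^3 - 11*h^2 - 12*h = (h + 1)*(h^3 + h^2 - 12*h) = (h + 1)*(h + 4)*(h^2 - 3*h) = (h - 3)*(h + 1)*(h + 4)*(h)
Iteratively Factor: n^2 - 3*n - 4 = (n + 1)*(n - 4)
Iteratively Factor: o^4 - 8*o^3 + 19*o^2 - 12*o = (o)*(o^3 - 8*o^2 + 19*o - 12) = o*(o - 1)*(o^2 - 7*o + 12) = o*(o - 4)*(o - 1)*(o - 3)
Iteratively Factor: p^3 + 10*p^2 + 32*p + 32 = (p + 4)*(p^2 + 6*p + 8) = (p + 4)^2*(p + 2)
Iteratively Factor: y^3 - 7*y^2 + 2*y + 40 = (y - 4)*(y^2 - 3*y - 10) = (y - 5)*(y - 4)*(y + 2)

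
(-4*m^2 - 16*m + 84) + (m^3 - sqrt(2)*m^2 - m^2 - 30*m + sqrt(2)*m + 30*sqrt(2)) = m^3 - 5*m^2 - sqrt(2)*m^2 - 46*m + sqrt(2)*m + 30*sqrt(2) + 84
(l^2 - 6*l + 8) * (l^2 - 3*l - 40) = l^4 - 9*l^3 - 14*l^2 + 216*l - 320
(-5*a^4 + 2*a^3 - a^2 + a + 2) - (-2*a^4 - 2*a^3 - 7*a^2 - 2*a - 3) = -3*a^4 + 4*a^3 + 6*a^2 + 3*a + 5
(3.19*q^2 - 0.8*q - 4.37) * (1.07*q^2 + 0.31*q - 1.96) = 3.4133*q^4 + 0.1329*q^3 - 11.1763*q^2 + 0.2133*q + 8.5652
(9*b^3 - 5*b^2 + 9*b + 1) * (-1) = -9*b^3 + 5*b^2 - 9*b - 1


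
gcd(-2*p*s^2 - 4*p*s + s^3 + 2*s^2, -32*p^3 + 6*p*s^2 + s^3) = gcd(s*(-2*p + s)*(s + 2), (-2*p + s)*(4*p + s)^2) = 2*p - s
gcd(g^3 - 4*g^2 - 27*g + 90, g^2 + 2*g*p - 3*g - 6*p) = g - 3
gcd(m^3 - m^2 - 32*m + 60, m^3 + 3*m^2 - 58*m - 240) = m + 6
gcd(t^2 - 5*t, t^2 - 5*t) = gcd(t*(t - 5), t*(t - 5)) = t^2 - 5*t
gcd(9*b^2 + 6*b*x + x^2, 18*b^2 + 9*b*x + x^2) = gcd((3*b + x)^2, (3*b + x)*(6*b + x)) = 3*b + x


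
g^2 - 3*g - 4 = (g - 4)*(g + 1)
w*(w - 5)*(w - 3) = w^3 - 8*w^2 + 15*w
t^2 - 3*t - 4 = (t - 4)*(t + 1)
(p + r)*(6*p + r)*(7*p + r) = 42*p^3 + 55*p^2*r + 14*p*r^2 + r^3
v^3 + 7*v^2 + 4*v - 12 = (v - 1)*(v + 2)*(v + 6)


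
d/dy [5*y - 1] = 5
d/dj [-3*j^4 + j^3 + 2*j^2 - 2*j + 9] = -12*j^3 + 3*j^2 + 4*j - 2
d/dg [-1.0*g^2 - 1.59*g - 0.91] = -2.0*g - 1.59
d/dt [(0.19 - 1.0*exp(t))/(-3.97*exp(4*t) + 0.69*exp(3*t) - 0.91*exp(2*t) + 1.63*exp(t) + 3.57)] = (-11.91*exp(4*t) + 4.3972*exp(3*t) - 1.3033*exp(2*t) + 0.3458*exp(t) - 3.8797)*exp(t)/(15.7609*exp(8*t) - 5.4786*exp(7*t) + 7.7015*exp(6*t) - 14.198*exp(5*t) - 25.2683*exp(4*t) + 1.96*exp(3*t) - 3.8405*exp(2*t) + 11.6382*exp(t) + 12.7449)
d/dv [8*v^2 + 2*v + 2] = 16*v + 2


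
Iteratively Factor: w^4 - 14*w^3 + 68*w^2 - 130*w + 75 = (w - 1)*(w^3 - 13*w^2 + 55*w - 75) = (w - 5)*(w - 1)*(w^2 - 8*w + 15) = (w - 5)^2*(w - 1)*(w - 3)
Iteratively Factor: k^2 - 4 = (k + 2)*(k - 2)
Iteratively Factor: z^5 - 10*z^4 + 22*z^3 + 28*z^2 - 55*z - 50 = (z + 1)*(z^4 - 11*z^3 + 33*z^2 - 5*z - 50) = (z + 1)^2*(z^3 - 12*z^2 + 45*z - 50) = (z - 5)*(z + 1)^2*(z^2 - 7*z + 10) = (z - 5)*(z - 2)*(z + 1)^2*(z - 5)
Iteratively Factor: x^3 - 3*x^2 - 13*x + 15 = (x + 3)*(x^2 - 6*x + 5) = (x - 1)*(x + 3)*(x - 5)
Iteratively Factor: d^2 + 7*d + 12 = (d + 4)*(d + 3)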